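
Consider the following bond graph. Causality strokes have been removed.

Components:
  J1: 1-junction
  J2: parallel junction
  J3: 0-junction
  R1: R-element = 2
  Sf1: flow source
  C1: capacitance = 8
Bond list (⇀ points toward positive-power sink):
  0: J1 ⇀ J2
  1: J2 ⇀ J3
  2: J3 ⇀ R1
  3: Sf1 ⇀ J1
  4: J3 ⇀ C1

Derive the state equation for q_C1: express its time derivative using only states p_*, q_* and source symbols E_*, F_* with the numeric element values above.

bond 3 |Sf1  (Sf1 fixes flow; stroke at Sf1)
bond 0 |J1  (J1 flow already set via bond 3)
bond 1 |J2  (J2: last free bond brings effort in)
bond 4 |J3  (C1 integral (e out))
bond 2 |R1  (J3: bond 4 brought effort, rest push out)

dq_C1/dt = F_Sf1 - q_C1/16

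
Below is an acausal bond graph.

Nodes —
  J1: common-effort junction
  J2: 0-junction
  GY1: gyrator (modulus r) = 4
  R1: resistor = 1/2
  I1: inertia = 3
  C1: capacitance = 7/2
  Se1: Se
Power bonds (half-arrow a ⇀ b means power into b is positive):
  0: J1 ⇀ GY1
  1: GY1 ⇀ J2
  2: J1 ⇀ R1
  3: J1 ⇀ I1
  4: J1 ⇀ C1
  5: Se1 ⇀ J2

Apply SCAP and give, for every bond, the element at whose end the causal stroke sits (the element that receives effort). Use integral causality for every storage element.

β0 →GY1
β1 →GY1
β2 →R1
β3 →I1
β4 →J1
β5 →J2

bond 5 →J2  (Se1: effort source, stroke at far end)
bond 1 →GY1  (J2 effort already set via bond 5)
bond 0 →GY1  (GY1 both-in/both-out from 1)
bond 3 →I1  (I1 integral (f out))
bond 4 →J1  (C1: C, integral causality)
bond 2 →R1  (J1 effort already set via bond 4)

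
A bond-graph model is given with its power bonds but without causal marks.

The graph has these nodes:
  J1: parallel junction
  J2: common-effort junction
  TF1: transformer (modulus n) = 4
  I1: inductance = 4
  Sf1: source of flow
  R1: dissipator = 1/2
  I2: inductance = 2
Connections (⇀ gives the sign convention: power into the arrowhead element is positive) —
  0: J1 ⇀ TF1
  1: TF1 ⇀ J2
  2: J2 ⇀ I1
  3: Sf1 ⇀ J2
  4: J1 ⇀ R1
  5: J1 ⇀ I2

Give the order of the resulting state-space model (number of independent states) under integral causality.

β3 →Sf1  (Sf1: flow source, stroke at near end)
β2 →I1  (I1 integral (f out))
β1 →J2  (only one effort-in slot at J2)
β0 →TF1  (TF1 one-in-one-out from 1)
β5 →I2  (I2: I, integral causality)
β4 →J1  (only one effort-in slot at J1)

2  (I1, I2 all integral)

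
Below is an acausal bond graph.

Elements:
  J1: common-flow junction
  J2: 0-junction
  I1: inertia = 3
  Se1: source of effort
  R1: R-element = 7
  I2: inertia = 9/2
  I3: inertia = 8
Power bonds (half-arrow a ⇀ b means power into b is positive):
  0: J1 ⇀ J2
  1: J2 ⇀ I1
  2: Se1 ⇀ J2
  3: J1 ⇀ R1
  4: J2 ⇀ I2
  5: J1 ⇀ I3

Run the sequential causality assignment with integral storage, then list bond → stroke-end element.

#2 →J2  (Se1: effort source, stroke at far end)
#0 →J1  (J2: bond 2 brought effort, rest push out)
#1 →I1  (J2: bond 2 brought effort, rest push out)
#4 →I2  (common-e at J2 fixed by 2)
#5 →I3  (I3 integral (f out))
#3 →J1  (1-jn J1 has f-setter on 5)

#0 stroke→J1
#1 stroke→I1
#2 stroke→J2
#3 stroke→J1
#4 stroke→I2
#5 stroke→I3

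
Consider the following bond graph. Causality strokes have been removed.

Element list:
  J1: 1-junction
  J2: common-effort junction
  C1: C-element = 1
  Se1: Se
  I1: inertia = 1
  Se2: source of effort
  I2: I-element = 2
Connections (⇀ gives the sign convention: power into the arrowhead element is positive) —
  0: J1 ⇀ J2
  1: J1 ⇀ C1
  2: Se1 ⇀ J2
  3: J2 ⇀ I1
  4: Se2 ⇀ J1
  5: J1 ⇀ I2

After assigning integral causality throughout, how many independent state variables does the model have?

#2 |J2  (Se1 (Se) sets effort on bond)
#4 |J1  (source Se2 imposes e)
#0 |J1  (0-jn J2 has e-setter on 2)
#3 |I1  (J2 effort already set via bond 2)
#1 |J1  (C1 integral (e out))
#5 |I2  (only one flow-in slot at J1)

3  (C1, I1, I2 all integral)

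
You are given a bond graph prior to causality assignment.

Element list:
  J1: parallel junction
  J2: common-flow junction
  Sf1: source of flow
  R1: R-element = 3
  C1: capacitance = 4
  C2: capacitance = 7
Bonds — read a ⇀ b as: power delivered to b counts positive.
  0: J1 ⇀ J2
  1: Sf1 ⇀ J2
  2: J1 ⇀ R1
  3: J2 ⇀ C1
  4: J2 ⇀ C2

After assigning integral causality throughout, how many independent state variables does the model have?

β1 stroke at Sf1  (source Sf1 imposes f)
β0 stroke at J2  (1-jn J2 has f-setter on 1)
β3 stroke at J2  (J2: bond 1 brought flow, rest push out)
β4 stroke at J2  (1-jn J2 has f-setter on 1)
β2 stroke at J1  (closing 0-jn rule on J1)

2  (C1, C2 all integral)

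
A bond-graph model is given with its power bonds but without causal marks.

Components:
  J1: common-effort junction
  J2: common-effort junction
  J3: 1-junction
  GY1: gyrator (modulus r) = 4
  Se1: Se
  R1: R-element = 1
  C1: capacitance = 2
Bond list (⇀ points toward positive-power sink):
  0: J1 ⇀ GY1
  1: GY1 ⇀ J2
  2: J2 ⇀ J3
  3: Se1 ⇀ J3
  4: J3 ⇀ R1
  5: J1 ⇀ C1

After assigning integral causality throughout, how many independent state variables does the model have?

#3 →J3  (Se1 (Se) sets effort on bond)
#5 →J1  (C1 outputs effort q/C1)
#0 →GY1  (0-jn J1 has e-setter on 5)
#1 →GY1  (through GY1, causality inverts; strokes same side of GY1)
#2 →J2  (only one effort-in slot at J2)
#4 →J3  (J3: bond 2 brought flow, rest push out)

1  (C1 all integral)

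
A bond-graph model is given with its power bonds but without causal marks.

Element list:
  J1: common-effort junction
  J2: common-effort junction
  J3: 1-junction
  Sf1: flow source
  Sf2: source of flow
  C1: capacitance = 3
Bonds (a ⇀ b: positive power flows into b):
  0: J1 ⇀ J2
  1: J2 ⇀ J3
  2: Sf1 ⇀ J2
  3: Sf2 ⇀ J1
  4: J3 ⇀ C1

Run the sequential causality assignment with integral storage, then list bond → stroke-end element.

b2 →Sf1  (source Sf1 imposes f)
b3 →Sf2  (Sf2 (Sf) sets flow on bond)
b0 →J1  (J1: last free bond brings effort in)
b1 →J2  (J2: last free bond brings effort in)
b4 →J3  (J3: bond 1 brought flow, rest push out)

β0 |J1
β1 |J2
β2 |Sf1
β3 |Sf2
β4 |J3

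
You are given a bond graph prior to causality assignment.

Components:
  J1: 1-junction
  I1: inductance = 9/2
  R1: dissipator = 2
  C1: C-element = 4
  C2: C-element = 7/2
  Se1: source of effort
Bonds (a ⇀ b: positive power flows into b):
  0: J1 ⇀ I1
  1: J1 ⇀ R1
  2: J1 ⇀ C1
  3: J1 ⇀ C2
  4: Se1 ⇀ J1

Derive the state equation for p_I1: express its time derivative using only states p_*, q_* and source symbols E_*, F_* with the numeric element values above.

dp_I1/dt = E_Se1 - 4*p_I1/9 - q_C1/4 - 2*q_C2/7

β4 |J1  (source Se1 imposes e)
β0 |I1  (I1 integral (f out))
β1 |J1  (J1: bond 0 brought flow, rest push out)
β2 |J1  (J1 flow already set via bond 0)
β3 |J1  (common-f at J1 fixed by 0)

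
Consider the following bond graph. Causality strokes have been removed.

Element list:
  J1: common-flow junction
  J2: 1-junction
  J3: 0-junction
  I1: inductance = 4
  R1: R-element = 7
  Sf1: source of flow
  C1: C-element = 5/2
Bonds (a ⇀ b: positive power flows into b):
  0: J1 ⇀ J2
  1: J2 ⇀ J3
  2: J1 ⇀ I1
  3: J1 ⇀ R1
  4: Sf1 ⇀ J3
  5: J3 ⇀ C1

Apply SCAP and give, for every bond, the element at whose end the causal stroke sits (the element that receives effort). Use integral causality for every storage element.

bond 4 →Sf1  (source Sf1 imposes f)
bond 2 →I1  (prefer integral on I1)
bond 0 →J1  (1-jn J1 has f-setter on 2)
bond 3 →J1  (J1 flow already set via bond 2)
bond 1 →J2  (J2: bond 0 brought flow, rest push out)
bond 5 →J3  (J3 needs exactly one e-in)

b0 →J1
b1 →J2
b2 →I1
b3 →J1
b4 →Sf1
b5 →J3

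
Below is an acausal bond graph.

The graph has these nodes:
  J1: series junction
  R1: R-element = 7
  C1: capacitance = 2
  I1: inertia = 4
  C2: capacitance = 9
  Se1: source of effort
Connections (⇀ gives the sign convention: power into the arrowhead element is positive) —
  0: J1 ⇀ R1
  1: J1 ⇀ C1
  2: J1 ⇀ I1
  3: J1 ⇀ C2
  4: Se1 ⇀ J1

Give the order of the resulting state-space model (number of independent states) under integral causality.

b4 stroke→J1  (Se1: effort source, stroke at far end)
b1 stroke→J1  (C1: C, integral causality)
b2 stroke→I1  (I1 outputs flow p/I1)
b0 stroke→J1  (J1 flow already set via bond 2)
b3 stroke→J1  (J1 flow already set via bond 2)

3  (C1, C2, I1 all integral)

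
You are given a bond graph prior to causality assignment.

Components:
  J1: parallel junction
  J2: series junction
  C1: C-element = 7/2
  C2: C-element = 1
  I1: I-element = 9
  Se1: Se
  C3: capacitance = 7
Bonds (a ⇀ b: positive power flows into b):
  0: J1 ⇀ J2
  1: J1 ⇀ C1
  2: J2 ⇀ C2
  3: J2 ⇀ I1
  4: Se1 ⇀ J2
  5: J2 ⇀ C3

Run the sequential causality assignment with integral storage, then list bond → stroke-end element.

β4 →J2  (source Se1 imposes e)
β1 →J1  (C1: C, integral causality)
β0 →J2  (J1 effort already set via bond 1)
β2 →J2  (prefer integral on C2)
β3 →I1  (I1 outputs flow p/I1)
β5 →J2  (1-jn J2 has f-setter on 3)

β0 |J2
β1 |J1
β2 |J2
β3 |I1
β4 |J2
β5 |J2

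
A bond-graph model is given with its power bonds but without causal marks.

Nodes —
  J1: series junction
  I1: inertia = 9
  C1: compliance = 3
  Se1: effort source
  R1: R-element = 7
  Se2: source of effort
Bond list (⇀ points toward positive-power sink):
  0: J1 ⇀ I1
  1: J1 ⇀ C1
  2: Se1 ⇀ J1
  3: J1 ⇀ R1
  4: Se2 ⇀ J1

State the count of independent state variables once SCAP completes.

#2 stroke→J1  (Se1 (Se) sets effort on bond)
#4 stroke→J1  (source Se2 imposes e)
#0 stroke→I1  (I1 outputs flow p/I1)
#1 stroke→J1  (J1: bond 0 brought flow, rest push out)
#3 stroke→J1  (common-f at J1 fixed by 0)

2  (C1, I1 all integral)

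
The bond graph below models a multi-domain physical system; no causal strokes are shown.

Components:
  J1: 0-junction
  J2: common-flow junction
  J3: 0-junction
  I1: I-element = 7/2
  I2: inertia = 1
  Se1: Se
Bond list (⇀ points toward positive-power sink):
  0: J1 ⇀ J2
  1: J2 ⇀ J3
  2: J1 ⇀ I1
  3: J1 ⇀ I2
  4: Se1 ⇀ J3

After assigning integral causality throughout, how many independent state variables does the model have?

2  (I1, I2 all integral)

b4 stroke→J3  (source Se1 imposes e)
b1 stroke→J2  (J3 effort already set via bond 4)
b0 stroke→J1  (closing 1-jn rule on J2)
b2 stroke→I1  (J1: bond 0 brought effort, rest push out)
b3 stroke→I2  (J1 effort already set via bond 0)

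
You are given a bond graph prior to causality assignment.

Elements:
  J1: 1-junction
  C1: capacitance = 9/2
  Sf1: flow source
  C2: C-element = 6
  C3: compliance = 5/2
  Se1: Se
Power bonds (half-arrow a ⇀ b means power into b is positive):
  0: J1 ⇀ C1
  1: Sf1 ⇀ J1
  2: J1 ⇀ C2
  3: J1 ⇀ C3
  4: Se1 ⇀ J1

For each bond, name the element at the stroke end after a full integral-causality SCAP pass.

b1 →Sf1  (Sf1: flow source, stroke at near end)
b4 →J1  (Se1 (Se) sets effort on bond)
b0 →J1  (common-f at J1 fixed by 1)
b2 →J1  (common-f at J1 fixed by 1)
b3 →J1  (1-jn J1 has f-setter on 1)

#0 →J1
#1 →Sf1
#2 →J1
#3 →J1
#4 →J1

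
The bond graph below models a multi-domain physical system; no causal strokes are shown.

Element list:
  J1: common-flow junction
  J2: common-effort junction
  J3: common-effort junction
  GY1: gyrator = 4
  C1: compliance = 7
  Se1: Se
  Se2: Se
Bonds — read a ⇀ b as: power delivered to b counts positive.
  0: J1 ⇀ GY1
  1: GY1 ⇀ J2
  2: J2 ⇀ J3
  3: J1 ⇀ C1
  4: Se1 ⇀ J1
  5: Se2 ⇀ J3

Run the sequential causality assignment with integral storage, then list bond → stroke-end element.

bond 0 stroke→GY1
bond 1 stroke→GY1
bond 2 stroke→J2
bond 3 stroke→J1
bond 4 stroke→J1
bond 5 stroke→J3

#4 stroke→J1  (Se1: effort source, stroke at far end)
#5 stroke→J3  (Se2: effort source, stroke at far end)
#2 stroke→J2  (0-jn J3 has e-setter on 5)
#1 stroke→GY1  (common-e at J2 fixed by 2)
#0 stroke→GY1  (GY1: gyrator matches bond 1)
#3 stroke→J1  (J1 flow already set via bond 0)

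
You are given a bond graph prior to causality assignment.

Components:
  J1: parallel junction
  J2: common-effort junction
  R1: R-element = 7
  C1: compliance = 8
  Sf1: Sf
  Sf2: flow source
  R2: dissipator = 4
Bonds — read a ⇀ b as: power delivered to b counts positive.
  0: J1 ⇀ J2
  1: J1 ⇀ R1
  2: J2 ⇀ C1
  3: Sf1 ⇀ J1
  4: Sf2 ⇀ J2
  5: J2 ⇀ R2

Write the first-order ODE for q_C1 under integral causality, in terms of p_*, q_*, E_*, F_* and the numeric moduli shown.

#3 stroke at Sf1  (Sf1 (Sf) sets flow on bond)
#4 stroke at Sf2  (source Sf2 imposes f)
#2 stroke at J2  (C1: C, integral causality)
#0 stroke at J1  (J2: bond 2 brought effort, rest push out)
#5 stroke at R2  (common-e at J2 fixed by 2)
#1 stroke at R1  (common-e at J1 fixed by 0)

dq_C1/dt = F_Sf1 + F_Sf2 - 11*q_C1/224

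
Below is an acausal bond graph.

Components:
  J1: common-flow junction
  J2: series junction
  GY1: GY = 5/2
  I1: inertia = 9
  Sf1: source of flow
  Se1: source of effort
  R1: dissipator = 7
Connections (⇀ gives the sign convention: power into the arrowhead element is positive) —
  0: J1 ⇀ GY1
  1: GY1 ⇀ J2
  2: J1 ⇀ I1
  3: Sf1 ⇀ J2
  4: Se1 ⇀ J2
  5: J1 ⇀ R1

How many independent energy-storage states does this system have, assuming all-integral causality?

β3 stroke→Sf1  (Sf1: flow source, stroke at near end)
β4 stroke→J2  (Se1: effort source, stroke at far end)
β1 stroke→J2  (J2 flow already set via bond 3)
β0 stroke→J1  (GY GY1: same side as bond 1)
β2 stroke→I1  (I1: I, integral causality)
β5 stroke→J1  (J1 flow already set via bond 2)

1  (I1 all integral)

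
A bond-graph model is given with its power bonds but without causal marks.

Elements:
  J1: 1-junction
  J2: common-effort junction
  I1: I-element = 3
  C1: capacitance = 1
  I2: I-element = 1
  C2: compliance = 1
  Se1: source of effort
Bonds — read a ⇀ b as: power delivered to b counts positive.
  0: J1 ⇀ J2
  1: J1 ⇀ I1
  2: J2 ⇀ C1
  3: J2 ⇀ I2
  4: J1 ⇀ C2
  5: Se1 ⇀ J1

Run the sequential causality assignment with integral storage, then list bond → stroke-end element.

bond 5 →J1  (Se1 (Se) sets effort on bond)
bond 1 →I1  (I1: I, integral causality)
bond 0 →J1  (J1 flow already set via bond 1)
bond 4 →J1  (1-jn J1 has f-setter on 1)
bond 2 →J2  (C1: C, integral causality)
bond 3 →I2  (J2 effort already set via bond 2)

bond 0 stroke→J1
bond 1 stroke→I1
bond 2 stroke→J2
bond 3 stroke→I2
bond 4 stroke→J1
bond 5 stroke→J1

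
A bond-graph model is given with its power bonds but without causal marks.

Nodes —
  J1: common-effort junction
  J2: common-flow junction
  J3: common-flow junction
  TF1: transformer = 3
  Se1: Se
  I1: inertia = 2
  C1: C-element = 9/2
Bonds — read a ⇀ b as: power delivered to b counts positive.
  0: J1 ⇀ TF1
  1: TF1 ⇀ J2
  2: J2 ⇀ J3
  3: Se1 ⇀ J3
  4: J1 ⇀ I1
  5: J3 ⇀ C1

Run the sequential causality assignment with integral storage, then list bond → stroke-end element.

b3 stroke→J3  (Se1: effort source, stroke at far end)
b4 stroke→I1  (I1 integral (f out))
b0 stroke→J1  (only one effort-in slot at J1)
b1 stroke→TF1  (TF TF1: opposite of bond 0)
b2 stroke→J2  (common-f at J2 fixed by 1)
b5 stroke→J3  (1-jn J3 has f-setter on 2)

bond 0 |J1
bond 1 |TF1
bond 2 |J2
bond 3 |J3
bond 4 |I1
bond 5 |J3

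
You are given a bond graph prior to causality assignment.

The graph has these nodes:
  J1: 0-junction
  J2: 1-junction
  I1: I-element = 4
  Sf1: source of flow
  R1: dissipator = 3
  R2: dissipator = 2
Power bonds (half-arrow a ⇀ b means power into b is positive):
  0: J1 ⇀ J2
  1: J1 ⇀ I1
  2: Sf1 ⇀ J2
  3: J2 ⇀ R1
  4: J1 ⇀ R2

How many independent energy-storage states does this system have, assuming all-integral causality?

β2 →Sf1  (Sf1 fixes flow; stroke at Sf1)
β0 →J2  (J2: bond 2 brought flow, rest push out)
β3 →J2  (J2: bond 2 brought flow, rest push out)
β1 →I1  (prefer integral on I1)
β4 →J1  (closing 0-jn rule on J1)

1  (I1 all integral)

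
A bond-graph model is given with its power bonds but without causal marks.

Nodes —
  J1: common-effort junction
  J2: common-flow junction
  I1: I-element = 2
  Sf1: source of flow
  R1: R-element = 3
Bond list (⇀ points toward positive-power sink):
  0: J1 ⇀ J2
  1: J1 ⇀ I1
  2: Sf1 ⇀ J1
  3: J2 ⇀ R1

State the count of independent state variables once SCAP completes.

β2 stroke at Sf1  (Sf1: flow source, stroke at near end)
β1 stroke at I1  (prefer integral on I1)
β0 stroke at J1  (only one effort-in slot at J1)
β3 stroke at J2  (1-jn J2 has f-setter on 0)

1  (I1 all integral)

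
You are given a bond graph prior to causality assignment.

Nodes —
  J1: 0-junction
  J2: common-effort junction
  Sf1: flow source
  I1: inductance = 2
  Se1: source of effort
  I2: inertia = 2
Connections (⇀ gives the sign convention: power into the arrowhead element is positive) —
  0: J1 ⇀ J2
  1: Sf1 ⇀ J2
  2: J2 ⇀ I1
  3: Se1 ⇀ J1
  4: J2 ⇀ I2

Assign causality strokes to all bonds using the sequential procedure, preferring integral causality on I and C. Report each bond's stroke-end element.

bond 0 |J2
bond 1 |Sf1
bond 2 |I1
bond 3 |J1
bond 4 |I2

#1 stroke→Sf1  (Sf1 (Sf) sets flow on bond)
#3 stroke→J1  (source Se1 imposes e)
#0 stroke→J2  (common-e at J1 fixed by 3)
#2 stroke→I1  (common-e at J2 fixed by 0)
#4 stroke→I2  (J2 effort already set via bond 0)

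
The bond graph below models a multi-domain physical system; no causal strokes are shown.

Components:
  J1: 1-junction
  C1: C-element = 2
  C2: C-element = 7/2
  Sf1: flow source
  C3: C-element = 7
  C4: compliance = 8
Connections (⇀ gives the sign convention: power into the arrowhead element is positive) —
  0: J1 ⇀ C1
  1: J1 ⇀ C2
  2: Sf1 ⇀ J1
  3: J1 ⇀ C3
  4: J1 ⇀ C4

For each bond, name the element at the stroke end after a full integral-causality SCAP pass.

bond 0 stroke→J1
bond 1 stroke→J1
bond 2 stroke→Sf1
bond 3 stroke→J1
bond 4 stroke→J1

bond 2 →Sf1  (source Sf1 imposes f)
bond 0 →J1  (J1: bond 2 brought flow, rest push out)
bond 1 →J1  (1-jn J1 has f-setter on 2)
bond 3 →J1  (1-jn J1 has f-setter on 2)
bond 4 →J1  (J1: bond 2 brought flow, rest push out)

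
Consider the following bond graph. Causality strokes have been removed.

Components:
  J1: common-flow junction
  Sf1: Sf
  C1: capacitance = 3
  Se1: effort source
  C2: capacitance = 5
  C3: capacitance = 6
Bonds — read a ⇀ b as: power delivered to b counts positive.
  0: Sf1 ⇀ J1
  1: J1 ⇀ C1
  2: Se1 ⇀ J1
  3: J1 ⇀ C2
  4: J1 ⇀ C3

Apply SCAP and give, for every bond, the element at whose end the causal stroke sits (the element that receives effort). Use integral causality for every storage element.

#0 stroke→Sf1
#1 stroke→J1
#2 stroke→J1
#3 stroke→J1
#4 stroke→J1

bond 0 |Sf1  (Sf1 fixes flow; stroke at Sf1)
bond 2 |J1  (Se1 fixes effort; stroke away)
bond 1 |J1  (1-jn J1 has f-setter on 0)
bond 3 |J1  (J1: bond 0 brought flow, rest push out)
bond 4 |J1  (J1: bond 0 brought flow, rest push out)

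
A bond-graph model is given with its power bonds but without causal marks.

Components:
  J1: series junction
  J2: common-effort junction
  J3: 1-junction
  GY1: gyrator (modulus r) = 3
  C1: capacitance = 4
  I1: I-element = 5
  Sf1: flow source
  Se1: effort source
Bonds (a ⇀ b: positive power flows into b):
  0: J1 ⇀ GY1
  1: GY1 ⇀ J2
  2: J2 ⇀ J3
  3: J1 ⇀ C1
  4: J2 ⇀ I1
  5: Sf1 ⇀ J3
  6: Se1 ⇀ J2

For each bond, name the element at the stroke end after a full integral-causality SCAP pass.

b5 →Sf1  (source Sf1 imposes f)
b6 →J2  (Se1 (Se) sets effort on bond)
b1 →GY1  (J2: bond 6 brought effort, rest push out)
b2 →J3  (J2: bond 6 brought effort, rest push out)
b4 →I1  (common-e at J2 fixed by 6)
b0 →GY1  (GY1: gyrator matches bond 1)
b3 →J1  (1-jn J1 has f-setter on 0)

β0 stroke→GY1
β1 stroke→GY1
β2 stroke→J3
β3 stroke→J1
β4 stroke→I1
β5 stroke→Sf1
β6 stroke→J2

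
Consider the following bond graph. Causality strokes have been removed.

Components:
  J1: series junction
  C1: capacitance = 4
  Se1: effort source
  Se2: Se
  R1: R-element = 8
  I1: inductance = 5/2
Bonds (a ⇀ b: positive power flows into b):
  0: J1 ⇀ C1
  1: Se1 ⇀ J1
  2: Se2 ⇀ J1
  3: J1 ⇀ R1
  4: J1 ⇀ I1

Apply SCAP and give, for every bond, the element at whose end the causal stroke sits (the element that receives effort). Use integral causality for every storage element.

b1 stroke→J1  (Se1 fixes effort; stroke away)
b2 stroke→J1  (Se2: effort source, stroke at far end)
b0 stroke→J1  (prefer integral on C1)
b4 stroke→I1  (I1 outputs flow p/I1)
b3 stroke→J1  (J1 flow already set via bond 4)

β0 stroke at J1
β1 stroke at J1
β2 stroke at J1
β3 stroke at J1
β4 stroke at I1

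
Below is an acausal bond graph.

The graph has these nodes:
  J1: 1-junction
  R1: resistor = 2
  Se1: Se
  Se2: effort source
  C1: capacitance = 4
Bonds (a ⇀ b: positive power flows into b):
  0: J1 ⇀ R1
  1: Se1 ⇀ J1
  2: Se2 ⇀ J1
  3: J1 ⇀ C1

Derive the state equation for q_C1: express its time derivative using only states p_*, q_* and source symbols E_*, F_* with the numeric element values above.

dq_C1/dt = E_Se1/2 + E_Se2/2 - q_C1/8

b1 →J1  (Se1 (Se) sets effort on bond)
b2 →J1  (Se2 (Se) sets effort on bond)
b3 →J1  (C1: C, integral causality)
b0 →R1  (only one flow-in slot at J1)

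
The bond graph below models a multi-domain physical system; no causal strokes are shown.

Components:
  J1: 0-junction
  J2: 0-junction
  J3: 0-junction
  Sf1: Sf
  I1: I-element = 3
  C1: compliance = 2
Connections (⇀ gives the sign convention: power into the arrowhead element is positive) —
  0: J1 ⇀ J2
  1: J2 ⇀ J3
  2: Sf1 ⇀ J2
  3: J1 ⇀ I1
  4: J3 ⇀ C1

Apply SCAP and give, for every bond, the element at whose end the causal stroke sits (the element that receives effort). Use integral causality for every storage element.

β0 stroke at J1
β1 stroke at J2
β2 stroke at Sf1
β3 stroke at I1
β4 stroke at J3

#2 →Sf1  (Sf1: flow source, stroke at near end)
#3 →I1  (I1: I, integral causality)
#0 →J1  (J1: last free bond brings effort in)
#1 →J2  (only one effort-in slot at J2)
#4 →J3  (J3: last free bond brings effort in)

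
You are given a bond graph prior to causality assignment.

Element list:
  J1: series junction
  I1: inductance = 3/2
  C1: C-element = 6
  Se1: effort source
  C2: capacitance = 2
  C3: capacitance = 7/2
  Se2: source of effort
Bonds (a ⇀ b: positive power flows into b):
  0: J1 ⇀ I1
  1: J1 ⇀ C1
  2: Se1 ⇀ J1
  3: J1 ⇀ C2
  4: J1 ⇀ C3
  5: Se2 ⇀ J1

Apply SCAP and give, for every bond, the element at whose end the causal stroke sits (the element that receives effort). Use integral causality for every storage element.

β2 →J1  (Se1 (Se) sets effort on bond)
β5 →J1  (source Se2 imposes e)
β0 →I1  (I1 integral (f out))
β1 →J1  (1-jn J1 has f-setter on 0)
β3 →J1  (common-f at J1 fixed by 0)
β4 →J1  (common-f at J1 fixed by 0)

#0 →I1
#1 →J1
#2 →J1
#3 →J1
#4 →J1
#5 →J1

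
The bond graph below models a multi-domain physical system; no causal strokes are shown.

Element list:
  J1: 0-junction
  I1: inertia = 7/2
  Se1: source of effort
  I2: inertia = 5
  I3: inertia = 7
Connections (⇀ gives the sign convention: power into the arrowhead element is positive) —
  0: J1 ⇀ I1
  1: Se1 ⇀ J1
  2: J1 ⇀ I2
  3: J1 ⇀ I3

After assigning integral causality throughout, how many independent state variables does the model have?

3  (I1, I2, I3 all integral)

#1 stroke→J1  (Se1: effort source, stroke at far end)
#0 stroke→I1  (J1 effort already set via bond 1)
#2 stroke→I2  (common-e at J1 fixed by 1)
#3 stroke→I3  (0-jn J1 has e-setter on 1)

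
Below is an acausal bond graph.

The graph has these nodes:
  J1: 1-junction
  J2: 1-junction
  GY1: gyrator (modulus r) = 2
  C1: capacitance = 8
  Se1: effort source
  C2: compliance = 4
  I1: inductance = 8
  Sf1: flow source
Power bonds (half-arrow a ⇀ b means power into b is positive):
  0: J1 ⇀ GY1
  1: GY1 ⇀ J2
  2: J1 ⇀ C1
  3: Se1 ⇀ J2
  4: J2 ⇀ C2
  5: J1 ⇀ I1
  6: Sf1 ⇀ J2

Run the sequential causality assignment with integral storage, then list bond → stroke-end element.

#0 |J1
#1 |J2
#2 |J1
#3 |J2
#4 |J2
#5 |I1
#6 |Sf1

β3 stroke→J2  (Se1: effort source, stroke at far end)
β6 stroke→Sf1  (Sf1: flow source, stroke at near end)
β1 stroke→J2  (common-f at J2 fixed by 6)
β4 stroke→J2  (J2 flow already set via bond 6)
β0 stroke→J1  (GY1 both-in/both-out from 1)
β2 stroke→J1  (C1 outputs effort q/C1)
β5 stroke→I1  (J1: last free bond brings flow in)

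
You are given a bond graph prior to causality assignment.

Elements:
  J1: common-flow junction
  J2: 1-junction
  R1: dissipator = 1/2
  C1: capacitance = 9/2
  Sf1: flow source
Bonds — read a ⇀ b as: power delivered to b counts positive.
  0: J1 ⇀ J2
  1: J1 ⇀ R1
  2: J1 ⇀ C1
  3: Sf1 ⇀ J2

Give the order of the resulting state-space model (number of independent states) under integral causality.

1  (C1 all integral)

b3 stroke→Sf1  (Sf1 fixes flow; stroke at Sf1)
b0 stroke→J2  (J2: bond 3 brought flow, rest push out)
b1 stroke→J1  (J1: bond 0 brought flow, rest push out)
b2 stroke→J1  (1-jn J1 has f-setter on 0)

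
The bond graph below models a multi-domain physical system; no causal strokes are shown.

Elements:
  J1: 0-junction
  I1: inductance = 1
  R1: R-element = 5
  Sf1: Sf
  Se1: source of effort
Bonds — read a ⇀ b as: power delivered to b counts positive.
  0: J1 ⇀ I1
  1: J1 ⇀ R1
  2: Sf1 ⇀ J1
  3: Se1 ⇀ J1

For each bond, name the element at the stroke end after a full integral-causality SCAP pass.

bond 2 stroke at Sf1  (Sf1 (Sf) sets flow on bond)
bond 3 stroke at J1  (Se1 (Se) sets effort on bond)
bond 0 stroke at I1  (J1: bond 3 brought effort, rest push out)
bond 1 stroke at R1  (common-e at J1 fixed by 3)

#0 stroke at I1
#1 stroke at R1
#2 stroke at Sf1
#3 stroke at J1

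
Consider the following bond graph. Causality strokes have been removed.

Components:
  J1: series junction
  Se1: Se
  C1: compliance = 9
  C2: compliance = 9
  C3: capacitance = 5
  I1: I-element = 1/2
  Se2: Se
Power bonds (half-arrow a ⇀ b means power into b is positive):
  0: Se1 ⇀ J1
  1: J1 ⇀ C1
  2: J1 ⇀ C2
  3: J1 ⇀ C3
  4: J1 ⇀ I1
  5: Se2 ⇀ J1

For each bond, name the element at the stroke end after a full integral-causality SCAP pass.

β0 stroke at J1
β1 stroke at J1
β2 stroke at J1
β3 stroke at J1
β4 stroke at I1
β5 stroke at J1

β0 stroke→J1  (source Se1 imposes e)
β5 stroke→J1  (source Se2 imposes e)
β1 stroke→J1  (prefer integral on C1)
β2 stroke→J1  (prefer integral on C2)
β3 stroke→J1  (prefer integral on C3)
β4 stroke→I1  (J1: last free bond brings flow in)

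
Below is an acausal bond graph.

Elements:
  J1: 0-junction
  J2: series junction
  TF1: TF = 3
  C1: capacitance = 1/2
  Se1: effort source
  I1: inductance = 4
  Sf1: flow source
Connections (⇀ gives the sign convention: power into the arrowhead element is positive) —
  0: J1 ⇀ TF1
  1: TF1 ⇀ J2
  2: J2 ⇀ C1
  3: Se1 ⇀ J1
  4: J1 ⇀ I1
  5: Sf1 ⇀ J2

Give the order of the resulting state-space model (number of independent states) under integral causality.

2  (C1, I1 all integral)

β3 |J1  (Se1: effort source, stroke at far end)
β5 |Sf1  (Sf1: flow source, stroke at near end)
β0 |TF1  (0-jn J1 has e-setter on 3)
β4 |I1  (J1 effort already set via bond 3)
β1 |J2  (common-f at J2 fixed by 5)
β2 |J2  (J2: bond 5 brought flow, rest push out)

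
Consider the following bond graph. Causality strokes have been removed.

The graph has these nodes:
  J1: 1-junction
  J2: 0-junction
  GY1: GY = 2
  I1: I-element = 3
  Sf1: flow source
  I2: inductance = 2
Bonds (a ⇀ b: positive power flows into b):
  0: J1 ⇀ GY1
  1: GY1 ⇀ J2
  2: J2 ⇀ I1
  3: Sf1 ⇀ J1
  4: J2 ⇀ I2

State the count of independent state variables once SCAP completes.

2  (I1, I2 all integral)

β3 |Sf1  (Sf1: flow source, stroke at near end)
β0 |J1  (J1: bond 3 brought flow, rest push out)
β1 |J2  (GY1 both-in/both-out from 0)
β2 |I1  (J2: bond 1 brought effort, rest push out)
β4 |I2  (J2: bond 1 brought effort, rest push out)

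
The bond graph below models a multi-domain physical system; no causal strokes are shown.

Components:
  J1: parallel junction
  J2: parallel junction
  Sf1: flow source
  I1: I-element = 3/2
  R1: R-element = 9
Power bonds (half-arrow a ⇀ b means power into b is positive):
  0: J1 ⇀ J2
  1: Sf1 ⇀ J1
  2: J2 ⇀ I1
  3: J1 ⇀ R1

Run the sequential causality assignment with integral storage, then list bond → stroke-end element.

β0 |J2
β1 |Sf1
β2 |I1
β3 |J1

bond 1 |Sf1  (Sf1 fixes flow; stroke at Sf1)
bond 2 |I1  (I1 outputs flow p/I1)
bond 0 |J2  (only one effort-in slot at J2)
bond 3 |J1  (J1: last free bond brings effort in)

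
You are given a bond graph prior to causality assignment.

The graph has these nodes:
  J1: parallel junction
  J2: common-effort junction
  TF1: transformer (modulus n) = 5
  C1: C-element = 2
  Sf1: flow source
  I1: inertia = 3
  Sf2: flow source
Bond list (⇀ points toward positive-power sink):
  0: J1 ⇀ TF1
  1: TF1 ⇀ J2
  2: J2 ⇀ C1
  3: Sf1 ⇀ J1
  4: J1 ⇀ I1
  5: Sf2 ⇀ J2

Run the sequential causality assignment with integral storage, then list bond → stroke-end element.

bond 3 |Sf1  (Sf1 (Sf) sets flow on bond)
bond 5 |Sf2  (Sf2: flow source, stroke at near end)
bond 2 |J2  (prefer integral on C1)
bond 1 |TF1  (common-e at J2 fixed by 2)
bond 0 |J1  (through TF1, causality passes straight; one stroke at TF1)
bond 4 |I1  (0-jn J1 has e-setter on 0)

#0 →J1
#1 →TF1
#2 →J2
#3 →Sf1
#4 →I1
#5 →Sf2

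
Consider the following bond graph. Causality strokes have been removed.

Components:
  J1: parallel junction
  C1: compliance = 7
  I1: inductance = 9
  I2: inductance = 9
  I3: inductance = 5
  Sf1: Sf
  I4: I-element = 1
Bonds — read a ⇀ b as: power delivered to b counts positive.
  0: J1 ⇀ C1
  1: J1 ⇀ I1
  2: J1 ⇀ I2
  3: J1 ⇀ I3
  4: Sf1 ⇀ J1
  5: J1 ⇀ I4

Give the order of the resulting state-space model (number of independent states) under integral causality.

5  (C1, I1, I2, I3, I4 all integral)

β4 stroke→Sf1  (Sf1: flow source, stroke at near end)
β0 stroke→J1  (C1 outputs effort q/C1)
β1 stroke→I1  (common-e at J1 fixed by 0)
β2 stroke→I2  (0-jn J1 has e-setter on 0)
β3 stroke→I3  (J1: bond 0 brought effort, rest push out)
β5 stroke→I4  (J1 effort already set via bond 0)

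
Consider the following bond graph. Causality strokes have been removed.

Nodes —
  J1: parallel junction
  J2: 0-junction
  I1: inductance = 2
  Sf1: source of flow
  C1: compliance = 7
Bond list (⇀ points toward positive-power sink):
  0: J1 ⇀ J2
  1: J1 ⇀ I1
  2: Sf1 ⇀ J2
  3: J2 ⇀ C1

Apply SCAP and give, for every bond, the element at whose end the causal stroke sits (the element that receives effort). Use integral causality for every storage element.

b2 →Sf1  (source Sf1 imposes f)
b1 →I1  (I1: I, integral causality)
b0 →J1  (closing 0-jn rule on J1)
b3 →J2  (closing 0-jn rule on J2)

#0 |J1
#1 |I1
#2 |Sf1
#3 |J2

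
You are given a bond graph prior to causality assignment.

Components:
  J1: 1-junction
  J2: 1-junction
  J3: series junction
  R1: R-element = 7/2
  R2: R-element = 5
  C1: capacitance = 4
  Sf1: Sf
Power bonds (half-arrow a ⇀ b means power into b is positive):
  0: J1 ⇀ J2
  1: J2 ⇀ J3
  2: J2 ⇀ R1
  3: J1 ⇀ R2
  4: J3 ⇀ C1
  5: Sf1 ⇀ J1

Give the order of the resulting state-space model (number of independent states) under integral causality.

bond 5 →Sf1  (Sf1 (Sf) sets flow on bond)
bond 0 →J1  (1-jn J1 has f-setter on 5)
bond 3 →J1  (J1 flow already set via bond 5)
bond 1 →J2  (J2: bond 0 brought flow, rest push out)
bond 2 →J2  (common-f at J2 fixed by 0)
bond 4 →J3  (common-f at J3 fixed by 1)

1  (C1 all integral)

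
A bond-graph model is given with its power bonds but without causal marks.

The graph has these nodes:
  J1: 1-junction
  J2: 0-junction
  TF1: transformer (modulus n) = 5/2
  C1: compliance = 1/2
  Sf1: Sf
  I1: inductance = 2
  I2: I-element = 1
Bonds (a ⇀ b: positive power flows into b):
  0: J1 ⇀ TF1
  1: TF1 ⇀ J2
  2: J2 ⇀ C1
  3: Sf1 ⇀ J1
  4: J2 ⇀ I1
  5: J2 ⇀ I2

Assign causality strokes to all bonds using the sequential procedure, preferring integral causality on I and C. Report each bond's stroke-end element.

#3 |Sf1  (Sf1 fixes flow; stroke at Sf1)
#0 |J1  (1-jn J1 has f-setter on 3)
#1 |TF1  (through TF1, causality passes straight; one stroke at TF1)
#2 |J2  (C1: C, integral causality)
#4 |I1  (common-e at J2 fixed by 2)
#5 |I2  (0-jn J2 has e-setter on 2)

bond 0 stroke→J1
bond 1 stroke→TF1
bond 2 stroke→J2
bond 3 stroke→Sf1
bond 4 stroke→I1
bond 5 stroke→I2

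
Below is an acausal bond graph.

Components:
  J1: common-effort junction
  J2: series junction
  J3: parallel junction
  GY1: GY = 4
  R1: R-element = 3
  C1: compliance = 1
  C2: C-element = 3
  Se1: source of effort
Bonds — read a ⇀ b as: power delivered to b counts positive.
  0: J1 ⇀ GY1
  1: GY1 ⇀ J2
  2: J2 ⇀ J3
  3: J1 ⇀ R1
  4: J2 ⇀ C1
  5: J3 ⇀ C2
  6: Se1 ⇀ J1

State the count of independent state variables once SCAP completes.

β6 →J1  (Se1 fixes effort; stroke away)
β0 →GY1  (J1: bond 6 brought effort, rest push out)
β3 →R1  (J1 effort already set via bond 6)
β1 →GY1  (GY GY1: same side as bond 0)
β2 →J2  (1-jn J2 has f-setter on 1)
β4 →J2  (common-f at J2 fixed by 1)
β5 →J3  (only one effort-in slot at J3)

2  (C1, C2 all integral)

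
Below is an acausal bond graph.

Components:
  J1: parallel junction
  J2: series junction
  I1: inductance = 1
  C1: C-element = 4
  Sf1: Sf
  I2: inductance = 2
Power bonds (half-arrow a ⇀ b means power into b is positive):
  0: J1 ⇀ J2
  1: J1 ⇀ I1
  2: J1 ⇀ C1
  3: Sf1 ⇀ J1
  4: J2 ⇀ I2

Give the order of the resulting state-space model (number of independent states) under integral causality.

bond 3 stroke→Sf1  (Sf1 (Sf) sets flow on bond)
bond 1 stroke→I1  (prefer integral on I1)
bond 2 stroke→J1  (C1: C, integral causality)
bond 0 stroke→J2  (J1 effort already set via bond 2)
bond 4 stroke→I2  (closing 1-jn rule on J2)

3  (C1, I1, I2 all integral)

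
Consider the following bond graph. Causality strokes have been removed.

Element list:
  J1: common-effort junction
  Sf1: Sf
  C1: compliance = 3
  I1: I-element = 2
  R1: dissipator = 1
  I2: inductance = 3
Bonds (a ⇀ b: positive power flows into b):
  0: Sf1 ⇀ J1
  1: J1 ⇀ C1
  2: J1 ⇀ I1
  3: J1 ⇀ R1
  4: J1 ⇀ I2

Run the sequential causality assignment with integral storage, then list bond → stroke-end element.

bond 0 |Sf1
bond 1 |J1
bond 2 |I1
bond 3 |R1
bond 4 |I2

β0 →Sf1  (source Sf1 imposes f)
β1 →J1  (C1: C, integral causality)
β2 →I1  (common-e at J1 fixed by 1)
β3 →R1  (common-e at J1 fixed by 1)
β4 →I2  (0-jn J1 has e-setter on 1)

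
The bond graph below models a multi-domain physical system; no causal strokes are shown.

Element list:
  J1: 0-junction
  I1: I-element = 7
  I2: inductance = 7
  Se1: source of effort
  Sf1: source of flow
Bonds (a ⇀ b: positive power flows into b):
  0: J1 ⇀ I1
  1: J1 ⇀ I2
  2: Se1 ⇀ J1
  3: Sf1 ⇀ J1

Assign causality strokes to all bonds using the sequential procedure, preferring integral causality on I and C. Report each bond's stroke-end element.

bond 2 stroke→J1  (Se1 fixes effort; stroke away)
bond 3 stroke→Sf1  (source Sf1 imposes f)
bond 0 stroke→I1  (common-e at J1 fixed by 2)
bond 1 stroke→I2  (common-e at J1 fixed by 2)

β0 stroke at I1
β1 stroke at I2
β2 stroke at J1
β3 stroke at Sf1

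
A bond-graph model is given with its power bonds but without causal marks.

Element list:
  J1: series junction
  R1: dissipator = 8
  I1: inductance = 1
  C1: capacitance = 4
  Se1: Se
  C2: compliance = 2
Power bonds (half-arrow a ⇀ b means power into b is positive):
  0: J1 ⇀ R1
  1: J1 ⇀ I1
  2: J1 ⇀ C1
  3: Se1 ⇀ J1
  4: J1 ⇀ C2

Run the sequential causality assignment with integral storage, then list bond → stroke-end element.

b3 →J1  (Se1: effort source, stroke at far end)
b1 →I1  (I1: I, integral causality)
b0 →J1  (J1 flow already set via bond 1)
b2 →J1  (1-jn J1 has f-setter on 1)
b4 →J1  (common-f at J1 fixed by 1)

#0 →J1
#1 →I1
#2 →J1
#3 →J1
#4 →J1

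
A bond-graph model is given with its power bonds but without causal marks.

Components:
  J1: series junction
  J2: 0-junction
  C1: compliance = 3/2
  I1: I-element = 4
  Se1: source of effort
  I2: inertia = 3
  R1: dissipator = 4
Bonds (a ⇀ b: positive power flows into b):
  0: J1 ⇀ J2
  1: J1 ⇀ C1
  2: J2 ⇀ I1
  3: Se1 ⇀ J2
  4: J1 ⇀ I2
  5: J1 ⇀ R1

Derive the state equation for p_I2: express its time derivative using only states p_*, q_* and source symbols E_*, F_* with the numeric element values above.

dp_I2/dt = -E_Se1 - 4*p_I2/3 - 2*q_C1/3

bond 3 |J2  (source Se1 imposes e)
bond 0 |J1  (J2: bond 3 brought effort, rest push out)
bond 2 |I1  (J2: bond 3 brought effort, rest push out)
bond 1 |J1  (prefer integral on C1)
bond 4 |I2  (I2 outputs flow p/I2)
bond 5 |J1  (J1: bond 4 brought flow, rest push out)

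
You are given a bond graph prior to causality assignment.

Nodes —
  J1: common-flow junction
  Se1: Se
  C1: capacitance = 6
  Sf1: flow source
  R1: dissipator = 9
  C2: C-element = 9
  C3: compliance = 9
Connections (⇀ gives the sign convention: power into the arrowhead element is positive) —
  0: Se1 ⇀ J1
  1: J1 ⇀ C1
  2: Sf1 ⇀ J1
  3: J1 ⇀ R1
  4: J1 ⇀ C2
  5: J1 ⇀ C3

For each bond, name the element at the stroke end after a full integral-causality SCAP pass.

β0 stroke at J1
β1 stroke at J1
β2 stroke at Sf1
β3 stroke at J1
β4 stroke at J1
β5 stroke at J1

b0 →J1  (Se1: effort source, stroke at far end)
b2 →Sf1  (source Sf1 imposes f)
b1 →J1  (1-jn J1 has f-setter on 2)
b3 →J1  (common-f at J1 fixed by 2)
b4 →J1  (J1: bond 2 brought flow, rest push out)
b5 →J1  (J1 flow already set via bond 2)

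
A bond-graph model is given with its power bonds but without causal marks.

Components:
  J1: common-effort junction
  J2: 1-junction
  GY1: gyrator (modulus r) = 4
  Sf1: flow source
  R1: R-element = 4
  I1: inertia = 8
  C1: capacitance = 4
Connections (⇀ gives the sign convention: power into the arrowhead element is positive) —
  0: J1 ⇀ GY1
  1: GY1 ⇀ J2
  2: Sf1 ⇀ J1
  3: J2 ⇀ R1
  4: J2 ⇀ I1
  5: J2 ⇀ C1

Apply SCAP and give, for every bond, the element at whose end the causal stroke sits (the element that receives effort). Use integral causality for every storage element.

#0 stroke at J1
#1 stroke at J2
#2 stroke at Sf1
#3 stroke at J2
#4 stroke at I1
#5 stroke at J2

bond 2 stroke at Sf1  (source Sf1 imposes f)
bond 0 stroke at J1  (J1: last free bond brings effort in)
bond 1 stroke at J2  (GY1 both-in/both-out from 0)
bond 4 stroke at I1  (I1 outputs flow p/I1)
bond 3 stroke at J2  (1-jn J2 has f-setter on 4)
bond 5 stroke at J2  (J2 flow already set via bond 4)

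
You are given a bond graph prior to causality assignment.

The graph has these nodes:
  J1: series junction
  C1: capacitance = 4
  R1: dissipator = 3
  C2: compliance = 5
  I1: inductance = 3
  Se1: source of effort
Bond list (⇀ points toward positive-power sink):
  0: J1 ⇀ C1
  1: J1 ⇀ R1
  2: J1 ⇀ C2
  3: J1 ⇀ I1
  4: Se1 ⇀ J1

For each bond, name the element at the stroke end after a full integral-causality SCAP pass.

#0 |J1
#1 |J1
#2 |J1
#3 |I1
#4 |J1

β4 stroke→J1  (Se1: effort source, stroke at far end)
β0 stroke→J1  (C1 integral (e out))
β2 stroke→J1  (C2 integral (e out))
β3 stroke→I1  (I1: I, integral causality)
β1 stroke→J1  (common-f at J1 fixed by 3)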